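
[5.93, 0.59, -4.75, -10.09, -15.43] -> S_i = 5.93 + -5.34*i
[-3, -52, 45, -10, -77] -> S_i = Random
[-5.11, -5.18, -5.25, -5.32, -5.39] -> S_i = -5.11 + -0.07*i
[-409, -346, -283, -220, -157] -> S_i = -409 + 63*i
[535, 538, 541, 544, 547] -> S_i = 535 + 3*i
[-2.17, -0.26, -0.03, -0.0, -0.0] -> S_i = -2.17*0.12^i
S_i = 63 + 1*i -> [63, 64, 65, 66, 67]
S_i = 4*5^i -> [4, 20, 100, 500, 2500]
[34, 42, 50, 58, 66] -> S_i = 34 + 8*i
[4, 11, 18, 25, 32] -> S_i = 4 + 7*i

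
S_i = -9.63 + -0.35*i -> [-9.63, -9.98, -10.33, -10.68, -11.03]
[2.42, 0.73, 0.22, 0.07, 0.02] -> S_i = 2.42*0.30^i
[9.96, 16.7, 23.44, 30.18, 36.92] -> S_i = 9.96 + 6.74*i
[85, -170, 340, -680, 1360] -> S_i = 85*-2^i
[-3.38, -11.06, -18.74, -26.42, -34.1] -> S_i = -3.38 + -7.68*i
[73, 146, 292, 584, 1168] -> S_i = 73*2^i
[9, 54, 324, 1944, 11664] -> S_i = 9*6^i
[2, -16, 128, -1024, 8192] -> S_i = 2*-8^i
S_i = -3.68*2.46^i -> [-3.68, -9.05, -22.27, -54.78, -134.77]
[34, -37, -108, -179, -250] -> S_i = 34 + -71*i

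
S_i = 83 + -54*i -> [83, 29, -25, -79, -133]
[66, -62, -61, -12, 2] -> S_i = Random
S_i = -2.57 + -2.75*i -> [-2.57, -5.32, -8.07, -10.82, -13.57]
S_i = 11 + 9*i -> [11, 20, 29, 38, 47]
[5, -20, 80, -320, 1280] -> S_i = 5*-4^i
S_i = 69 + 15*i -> [69, 84, 99, 114, 129]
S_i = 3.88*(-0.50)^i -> [3.88, -1.94, 0.97, -0.48, 0.24]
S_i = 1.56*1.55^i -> [1.56, 2.42, 3.75, 5.81, 9.0]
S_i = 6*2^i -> [6, 12, 24, 48, 96]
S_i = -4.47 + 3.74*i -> [-4.47, -0.73, 3.01, 6.75, 10.49]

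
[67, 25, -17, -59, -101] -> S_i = 67 + -42*i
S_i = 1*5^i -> [1, 5, 25, 125, 625]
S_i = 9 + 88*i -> [9, 97, 185, 273, 361]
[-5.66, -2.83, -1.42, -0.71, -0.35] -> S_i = -5.66*0.50^i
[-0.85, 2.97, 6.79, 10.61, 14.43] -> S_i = -0.85 + 3.82*i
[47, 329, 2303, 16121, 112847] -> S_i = 47*7^i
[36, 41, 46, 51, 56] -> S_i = 36 + 5*i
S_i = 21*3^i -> [21, 63, 189, 567, 1701]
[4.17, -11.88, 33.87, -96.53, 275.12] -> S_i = 4.17*(-2.85)^i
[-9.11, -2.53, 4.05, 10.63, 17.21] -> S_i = -9.11 + 6.58*i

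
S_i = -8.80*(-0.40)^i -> [-8.8, 3.52, -1.41, 0.56, -0.23]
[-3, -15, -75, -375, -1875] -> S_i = -3*5^i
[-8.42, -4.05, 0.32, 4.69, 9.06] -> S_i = -8.42 + 4.37*i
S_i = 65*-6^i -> [65, -390, 2340, -14040, 84240]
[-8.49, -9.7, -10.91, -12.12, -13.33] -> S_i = -8.49 + -1.21*i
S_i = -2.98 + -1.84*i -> [-2.98, -4.82, -6.66, -8.5, -10.34]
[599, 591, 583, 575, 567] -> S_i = 599 + -8*i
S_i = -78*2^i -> [-78, -156, -312, -624, -1248]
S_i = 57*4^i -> [57, 228, 912, 3648, 14592]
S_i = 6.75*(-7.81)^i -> [6.75, -52.72, 411.72, -3215.56, 25113.54]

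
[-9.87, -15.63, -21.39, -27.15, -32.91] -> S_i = -9.87 + -5.76*i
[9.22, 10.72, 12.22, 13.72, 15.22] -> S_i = 9.22 + 1.50*i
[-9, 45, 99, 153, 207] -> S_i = -9 + 54*i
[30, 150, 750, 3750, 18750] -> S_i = 30*5^i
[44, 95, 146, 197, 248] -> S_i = 44 + 51*i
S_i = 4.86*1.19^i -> [4.86, 5.78, 6.88, 8.19, 9.75]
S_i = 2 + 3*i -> [2, 5, 8, 11, 14]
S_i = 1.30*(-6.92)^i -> [1.3, -9.0, 62.25, -430.79, 2981.04]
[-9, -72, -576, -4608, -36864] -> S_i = -9*8^i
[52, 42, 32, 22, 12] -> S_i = 52 + -10*i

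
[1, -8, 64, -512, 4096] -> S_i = 1*-8^i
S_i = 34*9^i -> [34, 306, 2754, 24786, 223074]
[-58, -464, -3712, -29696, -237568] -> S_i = -58*8^i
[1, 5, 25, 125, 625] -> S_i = 1*5^i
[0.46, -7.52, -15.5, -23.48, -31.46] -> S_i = 0.46 + -7.98*i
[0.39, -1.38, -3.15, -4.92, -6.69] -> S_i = 0.39 + -1.77*i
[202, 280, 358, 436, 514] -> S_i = 202 + 78*i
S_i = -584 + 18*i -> [-584, -566, -548, -530, -512]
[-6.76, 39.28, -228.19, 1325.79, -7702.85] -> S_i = -6.76*(-5.81)^i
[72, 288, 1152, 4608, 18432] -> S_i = 72*4^i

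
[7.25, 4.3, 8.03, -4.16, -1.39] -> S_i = Random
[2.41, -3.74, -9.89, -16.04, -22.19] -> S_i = 2.41 + -6.15*i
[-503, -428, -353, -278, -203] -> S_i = -503 + 75*i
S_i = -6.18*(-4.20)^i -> [-6.18, 25.96, -109.02, 457.86, -1923.03]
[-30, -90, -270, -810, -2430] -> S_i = -30*3^i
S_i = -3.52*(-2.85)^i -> [-3.52, 10.03, -28.59, 81.48, -232.23]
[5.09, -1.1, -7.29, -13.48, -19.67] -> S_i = 5.09 + -6.19*i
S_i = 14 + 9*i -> [14, 23, 32, 41, 50]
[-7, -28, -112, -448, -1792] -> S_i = -7*4^i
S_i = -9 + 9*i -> [-9, 0, 9, 18, 27]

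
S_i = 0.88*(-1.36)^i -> [0.88, -1.2, 1.63, -2.21, 3.01]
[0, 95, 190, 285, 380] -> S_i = 0 + 95*i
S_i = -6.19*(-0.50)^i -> [-6.19, 3.1, -1.55, 0.77, -0.39]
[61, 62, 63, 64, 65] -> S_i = 61 + 1*i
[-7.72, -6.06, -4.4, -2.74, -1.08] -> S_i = -7.72 + 1.66*i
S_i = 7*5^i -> [7, 35, 175, 875, 4375]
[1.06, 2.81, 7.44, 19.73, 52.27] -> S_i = 1.06*2.65^i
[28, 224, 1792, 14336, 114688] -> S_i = 28*8^i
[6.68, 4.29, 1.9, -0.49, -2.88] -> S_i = 6.68 + -2.39*i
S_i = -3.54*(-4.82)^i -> [-3.54, 17.06, -82.24, 396.41, -1910.7]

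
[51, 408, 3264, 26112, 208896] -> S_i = 51*8^i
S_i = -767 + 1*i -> [-767, -766, -765, -764, -763]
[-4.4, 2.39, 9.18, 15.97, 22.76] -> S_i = -4.40 + 6.79*i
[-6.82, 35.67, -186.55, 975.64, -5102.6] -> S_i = -6.82*(-5.23)^i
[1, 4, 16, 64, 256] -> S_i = 1*4^i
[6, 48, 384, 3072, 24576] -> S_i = 6*8^i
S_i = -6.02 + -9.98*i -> [-6.02, -16.0, -25.98, -35.96, -45.94]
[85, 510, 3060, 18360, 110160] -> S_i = 85*6^i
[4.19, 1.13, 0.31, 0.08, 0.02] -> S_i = 4.19*0.27^i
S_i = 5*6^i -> [5, 30, 180, 1080, 6480]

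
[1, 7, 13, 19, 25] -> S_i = 1 + 6*i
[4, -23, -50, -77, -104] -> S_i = 4 + -27*i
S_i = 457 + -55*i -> [457, 402, 347, 292, 237]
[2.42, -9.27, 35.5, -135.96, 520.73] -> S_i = 2.42*(-3.83)^i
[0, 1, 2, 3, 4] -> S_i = 0 + 1*i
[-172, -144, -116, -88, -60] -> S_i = -172 + 28*i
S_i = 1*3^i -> [1, 3, 9, 27, 81]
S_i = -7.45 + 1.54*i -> [-7.45, -5.91, -4.37, -2.83, -1.29]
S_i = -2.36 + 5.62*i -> [-2.36, 3.26, 8.88, 14.5, 20.12]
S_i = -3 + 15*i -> [-3, 12, 27, 42, 57]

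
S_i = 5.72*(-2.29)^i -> [5.72, -13.1, 30.0, -68.69, 157.3]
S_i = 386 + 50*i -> [386, 436, 486, 536, 586]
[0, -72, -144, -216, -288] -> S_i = 0 + -72*i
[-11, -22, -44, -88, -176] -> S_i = -11*2^i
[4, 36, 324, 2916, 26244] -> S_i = 4*9^i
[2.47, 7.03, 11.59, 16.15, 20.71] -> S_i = 2.47 + 4.56*i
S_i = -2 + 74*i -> [-2, 72, 146, 220, 294]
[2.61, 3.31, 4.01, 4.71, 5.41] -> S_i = 2.61 + 0.70*i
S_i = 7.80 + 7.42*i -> [7.8, 15.22, 22.64, 30.06, 37.48]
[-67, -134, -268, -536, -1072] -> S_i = -67*2^i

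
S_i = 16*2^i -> [16, 32, 64, 128, 256]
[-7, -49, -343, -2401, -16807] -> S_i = -7*7^i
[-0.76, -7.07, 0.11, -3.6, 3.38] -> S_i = Random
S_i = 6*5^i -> [6, 30, 150, 750, 3750]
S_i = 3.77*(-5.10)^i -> [3.77, -19.23, 98.06, -500.09, 2550.48]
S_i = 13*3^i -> [13, 39, 117, 351, 1053]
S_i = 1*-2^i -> [1, -2, 4, -8, 16]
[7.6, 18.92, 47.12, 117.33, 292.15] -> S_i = 7.60*2.49^i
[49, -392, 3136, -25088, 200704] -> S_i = 49*-8^i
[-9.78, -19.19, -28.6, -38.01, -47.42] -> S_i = -9.78 + -9.41*i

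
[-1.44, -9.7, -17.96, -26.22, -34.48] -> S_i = -1.44 + -8.26*i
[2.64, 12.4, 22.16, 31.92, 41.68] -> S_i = 2.64 + 9.76*i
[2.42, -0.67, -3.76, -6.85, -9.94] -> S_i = 2.42 + -3.09*i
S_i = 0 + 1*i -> [0, 1, 2, 3, 4]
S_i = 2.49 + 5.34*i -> [2.49, 7.83, 13.17, 18.51, 23.85]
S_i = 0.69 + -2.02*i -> [0.69, -1.33, -3.35, -5.37, -7.39]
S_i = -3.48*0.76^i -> [-3.48, -2.64, -2.01, -1.53, -1.16]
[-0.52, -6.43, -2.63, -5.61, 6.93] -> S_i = Random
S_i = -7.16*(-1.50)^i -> [-7.16, 10.74, -16.11, 24.16, -36.25]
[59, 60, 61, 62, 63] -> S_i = 59 + 1*i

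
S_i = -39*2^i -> [-39, -78, -156, -312, -624]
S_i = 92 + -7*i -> [92, 85, 78, 71, 64]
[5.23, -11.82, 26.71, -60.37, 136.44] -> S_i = 5.23*(-2.26)^i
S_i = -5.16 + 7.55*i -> [-5.16, 2.39, 9.94, 17.49, 25.04]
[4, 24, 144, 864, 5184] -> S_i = 4*6^i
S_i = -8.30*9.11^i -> [-8.3, -75.61, -688.83, -6275.28, -57167.82]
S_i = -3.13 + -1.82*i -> [-3.13, -4.95, -6.77, -8.59, -10.41]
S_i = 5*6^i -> [5, 30, 180, 1080, 6480]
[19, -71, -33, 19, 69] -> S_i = Random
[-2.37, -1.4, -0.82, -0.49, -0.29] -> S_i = -2.37*0.59^i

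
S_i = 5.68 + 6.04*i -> [5.68, 11.72, 17.76, 23.8, 29.84]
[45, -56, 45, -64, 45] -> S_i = Random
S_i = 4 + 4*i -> [4, 8, 12, 16, 20]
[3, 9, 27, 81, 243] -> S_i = 3*3^i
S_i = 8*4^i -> [8, 32, 128, 512, 2048]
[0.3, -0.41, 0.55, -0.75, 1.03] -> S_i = 0.30*(-1.36)^i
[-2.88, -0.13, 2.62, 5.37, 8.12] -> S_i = -2.88 + 2.75*i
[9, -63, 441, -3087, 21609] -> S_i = 9*-7^i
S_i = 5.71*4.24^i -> [5.71, 24.21, 102.65, 435.24, 1845.44]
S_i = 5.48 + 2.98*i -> [5.48, 8.46, 11.44, 14.42, 17.4]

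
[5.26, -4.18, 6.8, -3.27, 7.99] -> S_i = Random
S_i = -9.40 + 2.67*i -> [-9.4, -6.73, -4.06, -1.39, 1.28]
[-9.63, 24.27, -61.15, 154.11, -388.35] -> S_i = -9.63*(-2.52)^i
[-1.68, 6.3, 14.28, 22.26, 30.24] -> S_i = -1.68 + 7.98*i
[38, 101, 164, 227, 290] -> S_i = 38 + 63*i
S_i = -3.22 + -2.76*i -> [-3.22, -5.98, -8.74, -11.5, -14.26]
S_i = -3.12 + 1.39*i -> [-3.12, -1.73, -0.34, 1.05, 2.44]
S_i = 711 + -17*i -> [711, 694, 677, 660, 643]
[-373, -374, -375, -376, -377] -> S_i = -373 + -1*i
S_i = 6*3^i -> [6, 18, 54, 162, 486]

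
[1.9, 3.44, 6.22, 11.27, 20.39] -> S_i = 1.90*1.81^i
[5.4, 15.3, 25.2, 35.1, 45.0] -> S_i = 5.40 + 9.90*i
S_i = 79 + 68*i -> [79, 147, 215, 283, 351]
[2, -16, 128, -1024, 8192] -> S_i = 2*-8^i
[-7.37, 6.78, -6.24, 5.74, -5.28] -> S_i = -7.37*(-0.92)^i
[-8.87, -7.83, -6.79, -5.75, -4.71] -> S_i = -8.87 + 1.04*i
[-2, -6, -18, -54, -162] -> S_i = -2*3^i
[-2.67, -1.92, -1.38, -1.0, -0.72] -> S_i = -2.67*0.72^i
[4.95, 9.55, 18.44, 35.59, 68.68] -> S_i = 4.95*1.93^i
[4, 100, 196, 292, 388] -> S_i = 4 + 96*i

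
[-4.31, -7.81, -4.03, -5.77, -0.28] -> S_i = Random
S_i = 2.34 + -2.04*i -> [2.34, 0.3, -1.74, -3.78, -5.82]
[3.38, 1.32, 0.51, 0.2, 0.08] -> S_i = 3.38*0.39^i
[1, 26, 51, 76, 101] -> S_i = 1 + 25*i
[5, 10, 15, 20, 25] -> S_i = 5 + 5*i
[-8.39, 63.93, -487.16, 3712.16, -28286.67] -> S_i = -8.39*(-7.62)^i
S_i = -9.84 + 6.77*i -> [-9.84, -3.07, 3.7, 10.47, 17.24]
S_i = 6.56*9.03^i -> [6.56, 59.24, 534.91, 4830.22, 43616.9]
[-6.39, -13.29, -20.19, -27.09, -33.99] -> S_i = -6.39 + -6.90*i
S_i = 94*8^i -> [94, 752, 6016, 48128, 385024]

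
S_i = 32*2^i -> [32, 64, 128, 256, 512]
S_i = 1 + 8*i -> [1, 9, 17, 25, 33]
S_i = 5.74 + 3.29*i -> [5.74, 9.03, 12.32, 15.61, 18.9]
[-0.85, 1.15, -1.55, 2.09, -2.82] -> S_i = -0.85*(-1.35)^i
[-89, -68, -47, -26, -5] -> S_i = -89 + 21*i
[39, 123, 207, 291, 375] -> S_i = 39 + 84*i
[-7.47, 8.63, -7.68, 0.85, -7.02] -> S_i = Random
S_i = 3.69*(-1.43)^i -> [3.69, -5.28, 7.55, -10.79, 15.43]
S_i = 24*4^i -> [24, 96, 384, 1536, 6144]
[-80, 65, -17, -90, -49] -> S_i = Random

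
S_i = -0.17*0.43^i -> [-0.17, -0.07, -0.03, -0.01, -0.01]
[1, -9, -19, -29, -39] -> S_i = 1 + -10*i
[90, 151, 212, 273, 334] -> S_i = 90 + 61*i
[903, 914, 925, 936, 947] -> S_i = 903 + 11*i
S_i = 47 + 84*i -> [47, 131, 215, 299, 383]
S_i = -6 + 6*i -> [-6, 0, 6, 12, 18]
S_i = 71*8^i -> [71, 568, 4544, 36352, 290816]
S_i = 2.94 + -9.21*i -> [2.94, -6.27, -15.48, -24.69, -33.9]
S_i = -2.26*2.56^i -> [-2.26, -5.79, -14.81, -37.92, -97.07]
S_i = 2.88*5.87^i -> [2.88, 16.91, 99.24, 582.51, 3419.36]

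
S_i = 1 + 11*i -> [1, 12, 23, 34, 45]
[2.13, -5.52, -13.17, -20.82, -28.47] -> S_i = 2.13 + -7.65*i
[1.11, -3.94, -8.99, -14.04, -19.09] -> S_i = 1.11 + -5.05*i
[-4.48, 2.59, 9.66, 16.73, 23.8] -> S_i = -4.48 + 7.07*i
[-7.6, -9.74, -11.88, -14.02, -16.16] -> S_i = -7.60 + -2.14*i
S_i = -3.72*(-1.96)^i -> [-3.72, 7.29, -14.29, 28.01, -54.9]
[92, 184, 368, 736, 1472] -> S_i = 92*2^i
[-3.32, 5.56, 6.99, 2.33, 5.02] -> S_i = Random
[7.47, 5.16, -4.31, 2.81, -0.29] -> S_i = Random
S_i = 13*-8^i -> [13, -104, 832, -6656, 53248]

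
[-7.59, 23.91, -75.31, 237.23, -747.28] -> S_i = -7.59*(-3.15)^i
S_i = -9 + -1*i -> [-9, -10, -11, -12, -13]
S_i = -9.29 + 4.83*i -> [-9.29, -4.46, 0.37, 5.2, 10.03]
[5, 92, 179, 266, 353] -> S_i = 5 + 87*i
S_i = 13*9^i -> [13, 117, 1053, 9477, 85293]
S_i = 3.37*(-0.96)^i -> [3.37, -3.24, 3.11, -2.98, 2.86]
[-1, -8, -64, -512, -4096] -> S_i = -1*8^i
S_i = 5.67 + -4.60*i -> [5.67, 1.07, -3.53, -8.13, -12.73]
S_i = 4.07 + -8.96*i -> [4.07, -4.89, -13.85, -22.81, -31.77]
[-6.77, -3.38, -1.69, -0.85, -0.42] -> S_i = -6.77*0.50^i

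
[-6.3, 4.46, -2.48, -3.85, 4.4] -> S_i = Random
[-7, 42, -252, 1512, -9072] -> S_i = -7*-6^i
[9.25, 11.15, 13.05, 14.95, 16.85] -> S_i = 9.25 + 1.90*i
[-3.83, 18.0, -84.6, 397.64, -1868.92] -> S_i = -3.83*(-4.70)^i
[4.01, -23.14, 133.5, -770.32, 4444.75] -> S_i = 4.01*(-5.77)^i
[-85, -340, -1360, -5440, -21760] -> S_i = -85*4^i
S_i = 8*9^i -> [8, 72, 648, 5832, 52488]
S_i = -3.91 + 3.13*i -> [-3.91, -0.78, 2.35, 5.48, 8.61]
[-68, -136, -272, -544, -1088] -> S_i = -68*2^i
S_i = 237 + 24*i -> [237, 261, 285, 309, 333]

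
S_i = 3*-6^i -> [3, -18, 108, -648, 3888]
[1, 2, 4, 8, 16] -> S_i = 1*2^i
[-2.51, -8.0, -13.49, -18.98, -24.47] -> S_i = -2.51 + -5.49*i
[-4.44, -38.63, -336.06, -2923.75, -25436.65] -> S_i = -4.44*8.70^i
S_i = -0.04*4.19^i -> [-0.04, -0.17, -0.7, -2.94, -12.33]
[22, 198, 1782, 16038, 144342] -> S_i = 22*9^i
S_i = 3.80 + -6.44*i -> [3.8, -2.64, -9.08, -15.52, -21.96]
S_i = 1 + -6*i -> [1, -5, -11, -17, -23]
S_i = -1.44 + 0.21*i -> [-1.44, -1.23, -1.02, -0.81, -0.6]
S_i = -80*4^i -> [-80, -320, -1280, -5120, -20480]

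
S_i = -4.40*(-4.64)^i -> [-4.4, 20.42, -94.73, 439.55, -2039.5]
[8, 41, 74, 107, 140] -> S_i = 8 + 33*i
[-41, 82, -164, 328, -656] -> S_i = -41*-2^i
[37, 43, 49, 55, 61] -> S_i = 37 + 6*i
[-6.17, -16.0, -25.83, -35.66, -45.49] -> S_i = -6.17 + -9.83*i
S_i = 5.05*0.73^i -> [5.05, 3.69, 2.69, 1.96, 1.43]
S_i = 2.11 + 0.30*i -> [2.11, 2.41, 2.71, 3.01, 3.31]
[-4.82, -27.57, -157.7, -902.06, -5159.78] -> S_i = -4.82*5.72^i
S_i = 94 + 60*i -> [94, 154, 214, 274, 334]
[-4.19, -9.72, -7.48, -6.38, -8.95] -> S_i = Random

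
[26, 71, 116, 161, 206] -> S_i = 26 + 45*i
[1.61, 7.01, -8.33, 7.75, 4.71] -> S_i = Random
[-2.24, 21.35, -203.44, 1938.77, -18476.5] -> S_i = -2.24*(-9.53)^i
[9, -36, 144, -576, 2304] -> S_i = 9*-4^i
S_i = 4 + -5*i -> [4, -1, -6, -11, -16]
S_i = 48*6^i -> [48, 288, 1728, 10368, 62208]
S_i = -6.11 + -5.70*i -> [-6.11, -11.81, -17.51, -23.21, -28.91]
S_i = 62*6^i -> [62, 372, 2232, 13392, 80352]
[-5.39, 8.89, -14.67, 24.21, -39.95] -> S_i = -5.39*(-1.65)^i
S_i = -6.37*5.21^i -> [-6.37, -33.19, -172.91, -900.85, -4693.43]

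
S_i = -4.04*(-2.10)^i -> [-4.04, 8.48, -17.82, 37.41, -78.57]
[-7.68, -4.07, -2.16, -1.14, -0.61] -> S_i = -7.68*0.53^i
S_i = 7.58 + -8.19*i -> [7.58, -0.61, -8.8, -16.99, -25.18]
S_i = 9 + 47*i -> [9, 56, 103, 150, 197]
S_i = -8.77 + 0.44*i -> [-8.77, -8.33, -7.89, -7.45, -7.01]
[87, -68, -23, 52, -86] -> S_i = Random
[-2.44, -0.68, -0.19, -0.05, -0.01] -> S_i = -2.44*0.28^i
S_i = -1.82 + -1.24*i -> [-1.82, -3.06, -4.3, -5.54, -6.78]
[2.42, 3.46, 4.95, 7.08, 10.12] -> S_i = 2.42*1.43^i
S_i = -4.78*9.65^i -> [-4.78, -46.13, -445.13, -4295.46, -41451.2]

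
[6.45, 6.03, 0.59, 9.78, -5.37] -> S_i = Random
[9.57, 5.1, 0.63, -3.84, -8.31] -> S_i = 9.57 + -4.47*i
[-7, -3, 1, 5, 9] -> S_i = -7 + 4*i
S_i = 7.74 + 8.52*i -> [7.74, 16.26, 24.78, 33.3, 41.82]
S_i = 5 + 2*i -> [5, 7, 9, 11, 13]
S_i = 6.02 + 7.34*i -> [6.02, 13.36, 20.7, 28.04, 35.38]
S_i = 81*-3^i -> [81, -243, 729, -2187, 6561]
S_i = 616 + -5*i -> [616, 611, 606, 601, 596]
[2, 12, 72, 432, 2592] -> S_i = 2*6^i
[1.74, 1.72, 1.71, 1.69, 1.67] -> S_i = 1.74*0.99^i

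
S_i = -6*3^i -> [-6, -18, -54, -162, -486]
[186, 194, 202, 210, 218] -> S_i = 186 + 8*i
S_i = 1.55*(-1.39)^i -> [1.55, -2.15, 2.99, -4.16, 5.79]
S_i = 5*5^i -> [5, 25, 125, 625, 3125]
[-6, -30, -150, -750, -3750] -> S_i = -6*5^i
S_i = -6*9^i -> [-6, -54, -486, -4374, -39366]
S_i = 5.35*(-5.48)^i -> [5.35, -29.32, 160.66, -880.43, 4824.76]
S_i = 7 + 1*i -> [7, 8, 9, 10, 11]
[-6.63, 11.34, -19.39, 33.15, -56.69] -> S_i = -6.63*(-1.71)^i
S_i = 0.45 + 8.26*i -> [0.45, 8.71, 16.97, 25.23, 33.49]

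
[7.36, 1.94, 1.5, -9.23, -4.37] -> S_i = Random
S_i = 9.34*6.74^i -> [9.34, 62.95, 424.29, 2859.74, 19274.65]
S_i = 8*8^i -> [8, 64, 512, 4096, 32768]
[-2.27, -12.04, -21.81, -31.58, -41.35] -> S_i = -2.27 + -9.77*i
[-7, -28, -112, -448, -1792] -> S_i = -7*4^i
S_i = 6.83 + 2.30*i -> [6.83, 9.13, 11.43, 13.73, 16.03]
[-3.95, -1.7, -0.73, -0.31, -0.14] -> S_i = -3.95*0.43^i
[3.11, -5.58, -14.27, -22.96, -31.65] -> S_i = 3.11 + -8.69*i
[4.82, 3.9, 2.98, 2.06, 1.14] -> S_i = 4.82 + -0.92*i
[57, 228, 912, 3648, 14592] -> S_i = 57*4^i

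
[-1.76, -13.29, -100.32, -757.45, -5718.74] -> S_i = -1.76*7.55^i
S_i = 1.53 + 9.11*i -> [1.53, 10.64, 19.75, 28.86, 37.97]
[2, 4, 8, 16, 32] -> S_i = 2*2^i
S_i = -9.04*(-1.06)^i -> [-9.04, 9.58, -10.16, 10.77, -11.41]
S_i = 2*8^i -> [2, 16, 128, 1024, 8192]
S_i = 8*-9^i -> [8, -72, 648, -5832, 52488]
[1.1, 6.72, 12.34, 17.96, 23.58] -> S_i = 1.10 + 5.62*i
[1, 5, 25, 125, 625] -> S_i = 1*5^i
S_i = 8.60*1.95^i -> [8.6, 16.77, 32.7, 63.77, 124.35]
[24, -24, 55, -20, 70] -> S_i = Random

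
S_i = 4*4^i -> [4, 16, 64, 256, 1024]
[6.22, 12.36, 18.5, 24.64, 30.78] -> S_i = 6.22 + 6.14*i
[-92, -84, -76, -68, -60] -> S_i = -92 + 8*i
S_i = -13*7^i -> [-13, -91, -637, -4459, -31213]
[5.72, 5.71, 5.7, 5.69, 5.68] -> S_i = 5.72 + -0.01*i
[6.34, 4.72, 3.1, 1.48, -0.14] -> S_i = 6.34 + -1.62*i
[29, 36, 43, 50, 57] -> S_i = 29 + 7*i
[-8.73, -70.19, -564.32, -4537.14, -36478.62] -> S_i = -8.73*8.04^i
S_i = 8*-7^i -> [8, -56, 392, -2744, 19208]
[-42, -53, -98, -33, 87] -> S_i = Random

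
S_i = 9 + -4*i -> [9, 5, 1, -3, -7]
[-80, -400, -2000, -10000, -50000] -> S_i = -80*5^i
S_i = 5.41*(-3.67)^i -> [5.41, -19.85, 72.87, -267.42, 981.43]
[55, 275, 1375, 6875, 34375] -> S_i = 55*5^i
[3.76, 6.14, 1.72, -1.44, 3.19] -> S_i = Random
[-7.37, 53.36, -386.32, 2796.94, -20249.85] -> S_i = -7.37*(-7.24)^i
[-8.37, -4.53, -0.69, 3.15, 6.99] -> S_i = -8.37 + 3.84*i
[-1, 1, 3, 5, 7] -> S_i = -1 + 2*i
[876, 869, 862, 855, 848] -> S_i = 876 + -7*i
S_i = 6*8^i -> [6, 48, 384, 3072, 24576]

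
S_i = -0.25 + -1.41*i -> [-0.25, -1.66, -3.07, -4.48, -5.89]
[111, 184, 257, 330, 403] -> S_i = 111 + 73*i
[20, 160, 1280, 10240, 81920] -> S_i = 20*8^i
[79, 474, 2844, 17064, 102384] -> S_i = 79*6^i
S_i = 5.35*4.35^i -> [5.35, 23.27, 101.24, 440.37, 1915.63]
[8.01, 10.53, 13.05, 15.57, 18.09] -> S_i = 8.01 + 2.52*i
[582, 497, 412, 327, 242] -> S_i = 582 + -85*i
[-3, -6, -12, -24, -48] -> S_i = -3*2^i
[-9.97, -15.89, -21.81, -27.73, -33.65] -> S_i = -9.97 + -5.92*i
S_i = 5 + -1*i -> [5, 4, 3, 2, 1]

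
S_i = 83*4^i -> [83, 332, 1328, 5312, 21248]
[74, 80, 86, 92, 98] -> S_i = 74 + 6*i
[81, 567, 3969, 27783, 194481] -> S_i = 81*7^i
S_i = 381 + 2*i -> [381, 383, 385, 387, 389]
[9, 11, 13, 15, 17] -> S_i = 9 + 2*i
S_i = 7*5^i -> [7, 35, 175, 875, 4375]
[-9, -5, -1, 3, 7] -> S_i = -9 + 4*i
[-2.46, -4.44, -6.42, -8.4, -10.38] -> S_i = -2.46 + -1.98*i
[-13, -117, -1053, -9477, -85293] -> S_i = -13*9^i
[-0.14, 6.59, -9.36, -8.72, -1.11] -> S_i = Random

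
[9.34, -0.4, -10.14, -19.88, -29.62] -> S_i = 9.34 + -9.74*i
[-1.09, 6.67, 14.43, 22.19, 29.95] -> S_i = -1.09 + 7.76*i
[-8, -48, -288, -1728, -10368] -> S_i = -8*6^i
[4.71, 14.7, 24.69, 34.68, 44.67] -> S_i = 4.71 + 9.99*i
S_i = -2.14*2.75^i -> [-2.14, -5.89, -16.18, -44.51, -122.39]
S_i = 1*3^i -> [1, 3, 9, 27, 81]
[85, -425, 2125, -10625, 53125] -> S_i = 85*-5^i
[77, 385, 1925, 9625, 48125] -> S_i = 77*5^i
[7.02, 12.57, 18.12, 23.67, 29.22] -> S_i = 7.02 + 5.55*i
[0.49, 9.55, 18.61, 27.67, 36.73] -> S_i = 0.49 + 9.06*i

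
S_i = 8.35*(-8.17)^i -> [8.35, -68.22, 557.35, -4553.58, 37202.72]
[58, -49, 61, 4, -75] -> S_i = Random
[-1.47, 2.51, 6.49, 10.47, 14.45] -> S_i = -1.47 + 3.98*i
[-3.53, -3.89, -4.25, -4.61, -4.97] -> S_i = -3.53 + -0.36*i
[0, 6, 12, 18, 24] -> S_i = 0 + 6*i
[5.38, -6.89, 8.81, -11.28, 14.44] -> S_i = 5.38*(-1.28)^i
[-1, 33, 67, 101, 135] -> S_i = -1 + 34*i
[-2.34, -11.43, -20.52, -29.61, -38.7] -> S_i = -2.34 + -9.09*i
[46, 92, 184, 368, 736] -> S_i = 46*2^i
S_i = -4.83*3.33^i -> [-4.83, -16.08, -53.56, -178.35, -593.91]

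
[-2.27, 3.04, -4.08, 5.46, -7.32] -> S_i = -2.27*(-1.34)^i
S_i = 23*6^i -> [23, 138, 828, 4968, 29808]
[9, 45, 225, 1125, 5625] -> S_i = 9*5^i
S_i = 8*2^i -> [8, 16, 32, 64, 128]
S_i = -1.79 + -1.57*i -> [-1.79, -3.36, -4.93, -6.5, -8.07]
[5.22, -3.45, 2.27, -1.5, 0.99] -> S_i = 5.22*(-0.66)^i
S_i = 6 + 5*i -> [6, 11, 16, 21, 26]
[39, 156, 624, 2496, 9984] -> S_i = 39*4^i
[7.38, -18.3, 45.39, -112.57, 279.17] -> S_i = 7.38*(-2.48)^i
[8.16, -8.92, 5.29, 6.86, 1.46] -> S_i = Random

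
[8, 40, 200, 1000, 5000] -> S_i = 8*5^i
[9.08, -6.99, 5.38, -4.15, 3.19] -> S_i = 9.08*(-0.77)^i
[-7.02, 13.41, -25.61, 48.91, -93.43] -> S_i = -7.02*(-1.91)^i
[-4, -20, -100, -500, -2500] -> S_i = -4*5^i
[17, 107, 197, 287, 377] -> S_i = 17 + 90*i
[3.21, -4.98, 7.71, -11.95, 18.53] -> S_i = 3.21*(-1.55)^i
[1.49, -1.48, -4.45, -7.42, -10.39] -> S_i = 1.49 + -2.97*i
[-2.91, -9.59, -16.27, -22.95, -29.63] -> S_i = -2.91 + -6.68*i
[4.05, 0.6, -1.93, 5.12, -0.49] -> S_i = Random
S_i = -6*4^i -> [-6, -24, -96, -384, -1536]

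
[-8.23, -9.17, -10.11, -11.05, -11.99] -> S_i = -8.23 + -0.94*i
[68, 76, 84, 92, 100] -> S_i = 68 + 8*i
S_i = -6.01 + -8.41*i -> [-6.01, -14.42, -22.83, -31.24, -39.65]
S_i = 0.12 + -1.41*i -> [0.12, -1.29, -2.7, -4.11, -5.52]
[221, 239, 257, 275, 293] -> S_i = 221 + 18*i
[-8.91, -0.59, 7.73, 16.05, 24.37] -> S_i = -8.91 + 8.32*i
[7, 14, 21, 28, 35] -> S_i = 7 + 7*i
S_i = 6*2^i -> [6, 12, 24, 48, 96]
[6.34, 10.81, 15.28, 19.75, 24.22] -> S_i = 6.34 + 4.47*i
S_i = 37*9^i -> [37, 333, 2997, 26973, 242757]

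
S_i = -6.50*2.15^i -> [-6.5, -13.98, -30.05, -64.6, -138.89]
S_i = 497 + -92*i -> [497, 405, 313, 221, 129]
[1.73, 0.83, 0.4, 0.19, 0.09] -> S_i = 1.73*0.48^i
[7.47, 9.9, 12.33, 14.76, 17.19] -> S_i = 7.47 + 2.43*i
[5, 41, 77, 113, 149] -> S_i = 5 + 36*i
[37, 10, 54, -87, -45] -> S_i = Random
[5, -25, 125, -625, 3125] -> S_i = 5*-5^i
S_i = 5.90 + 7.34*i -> [5.9, 13.24, 20.58, 27.92, 35.26]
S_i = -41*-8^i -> [-41, 328, -2624, 20992, -167936]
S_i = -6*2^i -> [-6, -12, -24, -48, -96]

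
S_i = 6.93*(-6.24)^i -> [6.93, -43.24, 269.84, -1683.79, 10506.83]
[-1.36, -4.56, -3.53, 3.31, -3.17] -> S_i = Random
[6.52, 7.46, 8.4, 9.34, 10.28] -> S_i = 6.52 + 0.94*i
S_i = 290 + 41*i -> [290, 331, 372, 413, 454]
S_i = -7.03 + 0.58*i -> [-7.03, -6.45, -5.87, -5.29, -4.71]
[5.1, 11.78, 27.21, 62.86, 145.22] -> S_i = 5.10*2.31^i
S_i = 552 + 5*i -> [552, 557, 562, 567, 572]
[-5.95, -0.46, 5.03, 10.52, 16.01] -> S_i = -5.95 + 5.49*i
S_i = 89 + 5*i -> [89, 94, 99, 104, 109]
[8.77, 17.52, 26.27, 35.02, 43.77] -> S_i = 8.77 + 8.75*i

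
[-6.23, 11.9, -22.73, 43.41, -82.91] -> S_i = -6.23*(-1.91)^i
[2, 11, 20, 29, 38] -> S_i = 2 + 9*i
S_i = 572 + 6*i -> [572, 578, 584, 590, 596]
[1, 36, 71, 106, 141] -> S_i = 1 + 35*i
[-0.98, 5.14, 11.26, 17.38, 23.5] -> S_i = -0.98 + 6.12*i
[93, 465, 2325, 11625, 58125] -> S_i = 93*5^i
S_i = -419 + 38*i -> [-419, -381, -343, -305, -267]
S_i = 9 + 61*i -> [9, 70, 131, 192, 253]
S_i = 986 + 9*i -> [986, 995, 1004, 1013, 1022]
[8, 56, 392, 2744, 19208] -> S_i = 8*7^i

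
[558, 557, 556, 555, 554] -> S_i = 558 + -1*i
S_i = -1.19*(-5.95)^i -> [-1.19, 7.08, -42.13, 250.67, -1491.47]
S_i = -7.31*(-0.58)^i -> [-7.31, 4.24, -2.46, 1.43, -0.83]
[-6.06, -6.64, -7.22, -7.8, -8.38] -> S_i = -6.06 + -0.58*i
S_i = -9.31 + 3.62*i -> [-9.31, -5.69, -2.07, 1.55, 5.17]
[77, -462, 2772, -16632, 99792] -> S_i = 77*-6^i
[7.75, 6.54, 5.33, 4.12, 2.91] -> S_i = 7.75 + -1.21*i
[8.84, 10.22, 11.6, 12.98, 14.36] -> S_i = 8.84 + 1.38*i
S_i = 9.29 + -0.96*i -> [9.29, 8.33, 7.37, 6.41, 5.45]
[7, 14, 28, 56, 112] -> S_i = 7*2^i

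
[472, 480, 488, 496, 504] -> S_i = 472 + 8*i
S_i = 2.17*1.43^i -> [2.17, 3.1, 4.44, 6.35, 9.07]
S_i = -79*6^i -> [-79, -474, -2844, -17064, -102384]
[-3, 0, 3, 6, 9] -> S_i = -3 + 3*i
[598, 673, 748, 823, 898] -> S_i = 598 + 75*i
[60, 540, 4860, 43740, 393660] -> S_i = 60*9^i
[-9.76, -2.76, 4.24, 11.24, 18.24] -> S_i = -9.76 + 7.00*i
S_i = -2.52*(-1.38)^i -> [-2.52, 3.48, -4.8, 6.62, -9.14]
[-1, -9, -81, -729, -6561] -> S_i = -1*9^i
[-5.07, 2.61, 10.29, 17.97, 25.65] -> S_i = -5.07 + 7.68*i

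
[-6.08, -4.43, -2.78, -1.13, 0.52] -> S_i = -6.08 + 1.65*i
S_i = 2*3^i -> [2, 6, 18, 54, 162]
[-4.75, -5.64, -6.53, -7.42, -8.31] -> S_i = -4.75 + -0.89*i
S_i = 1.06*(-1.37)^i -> [1.06, -1.45, 1.99, -2.73, 3.73]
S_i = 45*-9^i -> [45, -405, 3645, -32805, 295245]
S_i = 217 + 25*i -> [217, 242, 267, 292, 317]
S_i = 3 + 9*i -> [3, 12, 21, 30, 39]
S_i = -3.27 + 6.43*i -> [-3.27, 3.16, 9.59, 16.02, 22.45]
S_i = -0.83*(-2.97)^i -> [-0.83, 2.47, -7.32, 21.74, -64.58]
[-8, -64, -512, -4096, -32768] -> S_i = -8*8^i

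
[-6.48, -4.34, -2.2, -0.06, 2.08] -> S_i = -6.48 + 2.14*i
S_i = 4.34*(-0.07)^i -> [4.34, -0.3, 0.02, -0.0, 0.0]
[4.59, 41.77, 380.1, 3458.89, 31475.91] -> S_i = 4.59*9.10^i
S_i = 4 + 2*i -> [4, 6, 8, 10, 12]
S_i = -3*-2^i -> [-3, 6, -12, 24, -48]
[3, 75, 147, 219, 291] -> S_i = 3 + 72*i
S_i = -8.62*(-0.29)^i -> [-8.62, 2.5, -0.72, 0.21, -0.06]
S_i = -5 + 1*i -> [-5, -4, -3, -2, -1]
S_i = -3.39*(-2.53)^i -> [-3.39, 8.58, -21.7, 54.9, -138.89]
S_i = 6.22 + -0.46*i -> [6.22, 5.76, 5.3, 4.84, 4.38]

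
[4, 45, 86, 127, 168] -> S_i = 4 + 41*i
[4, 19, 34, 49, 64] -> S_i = 4 + 15*i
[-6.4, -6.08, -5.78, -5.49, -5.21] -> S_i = -6.40*0.95^i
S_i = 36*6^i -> [36, 216, 1296, 7776, 46656]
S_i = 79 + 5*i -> [79, 84, 89, 94, 99]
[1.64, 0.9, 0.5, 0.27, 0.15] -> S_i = 1.64*0.55^i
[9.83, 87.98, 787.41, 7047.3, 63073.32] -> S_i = 9.83*8.95^i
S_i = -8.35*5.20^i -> [-8.35, -43.42, -225.78, -1174.08, -6105.2]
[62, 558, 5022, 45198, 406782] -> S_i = 62*9^i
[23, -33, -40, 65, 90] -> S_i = Random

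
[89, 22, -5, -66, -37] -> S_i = Random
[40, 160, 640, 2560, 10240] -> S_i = 40*4^i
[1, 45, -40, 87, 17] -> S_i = Random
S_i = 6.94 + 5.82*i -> [6.94, 12.76, 18.58, 24.4, 30.22]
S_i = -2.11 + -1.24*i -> [-2.11, -3.35, -4.59, -5.83, -7.07]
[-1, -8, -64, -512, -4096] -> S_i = -1*8^i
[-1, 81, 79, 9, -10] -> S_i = Random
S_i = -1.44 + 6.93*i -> [-1.44, 5.49, 12.42, 19.35, 26.28]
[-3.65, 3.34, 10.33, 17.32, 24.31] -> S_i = -3.65 + 6.99*i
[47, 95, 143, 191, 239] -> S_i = 47 + 48*i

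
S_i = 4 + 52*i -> [4, 56, 108, 160, 212]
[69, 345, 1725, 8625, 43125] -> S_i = 69*5^i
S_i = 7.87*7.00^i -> [7.87, 55.09, 385.63, 2699.41, 18895.87]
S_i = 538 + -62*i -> [538, 476, 414, 352, 290]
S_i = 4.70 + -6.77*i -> [4.7, -2.07, -8.84, -15.61, -22.38]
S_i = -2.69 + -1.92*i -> [-2.69, -4.61, -6.53, -8.45, -10.37]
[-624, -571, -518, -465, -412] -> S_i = -624 + 53*i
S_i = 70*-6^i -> [70, -420, 2520, -15120, 90720]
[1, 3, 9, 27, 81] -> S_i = 1*3^i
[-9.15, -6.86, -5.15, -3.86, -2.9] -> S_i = -9.15*0.75^i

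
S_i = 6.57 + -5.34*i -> [6.57, 1.23, -4.11, -9.45, -14.79]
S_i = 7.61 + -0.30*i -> [7.61, 7.31, 7.01, 6.71, 6.41]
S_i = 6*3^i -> [6, 18, 54, 162, 486]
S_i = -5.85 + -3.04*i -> [-5.85, -8.89, -11.93, -14.97, -18.01]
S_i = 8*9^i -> [8, 72, 648, 5832, 52488]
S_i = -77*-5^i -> [-77, 385, -1925, 9625, -48125]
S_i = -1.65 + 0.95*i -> [-1.65, -0.7, 0.25, 1.2, 2.15]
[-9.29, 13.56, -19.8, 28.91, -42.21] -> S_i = -9.29*(-1.46)^i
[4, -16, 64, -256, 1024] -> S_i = 4*-4^i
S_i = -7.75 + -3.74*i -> [-7.75, -11.49, -15.23, -18.97, -22.71]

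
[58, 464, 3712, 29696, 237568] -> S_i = 58*8^i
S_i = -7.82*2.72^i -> [-7.82, -21.27, -57.86, -157.37, -428.04]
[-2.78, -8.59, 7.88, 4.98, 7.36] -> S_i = Random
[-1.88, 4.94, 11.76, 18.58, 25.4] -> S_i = -1.88 + 6.82*i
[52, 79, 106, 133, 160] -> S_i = 52 + 27*i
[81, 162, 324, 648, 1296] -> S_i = 81*2^i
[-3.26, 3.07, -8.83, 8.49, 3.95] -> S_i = Random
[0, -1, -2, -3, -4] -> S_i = 0 + -1*i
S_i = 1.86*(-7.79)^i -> [1.86, -14.49, 112.87, -879.28, 6849.56]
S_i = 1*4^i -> [1, 4, 16, 64, 256]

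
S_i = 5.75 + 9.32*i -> [5.75, 15.07, 24.39, 33.71, 43.03]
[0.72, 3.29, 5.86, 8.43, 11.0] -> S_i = 0.72 + 2.57*i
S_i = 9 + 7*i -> [9, 16, 23, 30, 37]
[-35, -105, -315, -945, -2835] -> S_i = -35*3^i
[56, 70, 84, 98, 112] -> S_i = 56 + 14*i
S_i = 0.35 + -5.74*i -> [0.35, -5.39, -11.13, -16.87, -22.61]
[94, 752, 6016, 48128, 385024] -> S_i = 94*8^i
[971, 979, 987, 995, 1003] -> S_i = 971 + 8*i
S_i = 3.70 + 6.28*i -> [3.7, 9.98, 16.26, 22.54, 28.82]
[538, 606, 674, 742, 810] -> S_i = 538 + 68*i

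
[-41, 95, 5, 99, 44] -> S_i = Random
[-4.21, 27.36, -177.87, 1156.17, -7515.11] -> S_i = -4.21*(-6.50)^i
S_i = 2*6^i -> [2, 12, 72, 432, 2592]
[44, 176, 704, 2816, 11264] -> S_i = 44*4^i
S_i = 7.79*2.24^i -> [7.79, 17.45, 39.09, 87.56, 196.12]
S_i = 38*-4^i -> [38, -152, 608, -2432, 9728]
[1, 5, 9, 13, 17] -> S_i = 1 + 4*i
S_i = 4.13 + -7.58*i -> [4.13, -3.45, -11.03, -18.61, -26.19]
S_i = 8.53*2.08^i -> [8.53, 17.74, 36.9, 76.76, 159.66]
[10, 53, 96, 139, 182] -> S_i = 10 + 43*i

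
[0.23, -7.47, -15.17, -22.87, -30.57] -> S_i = 0.23 + -7.70*i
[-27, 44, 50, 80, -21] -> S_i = Random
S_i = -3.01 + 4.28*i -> [-3.01, 1.27, 5.55, 9.83, 14.11]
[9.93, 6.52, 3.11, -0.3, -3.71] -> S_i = 9.93 + -3.41*i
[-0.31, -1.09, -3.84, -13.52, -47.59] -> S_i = -0.31*3.52^i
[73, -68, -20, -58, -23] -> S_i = Random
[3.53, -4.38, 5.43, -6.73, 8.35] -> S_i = 3.53*(-1.24)^i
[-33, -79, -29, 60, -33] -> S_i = Random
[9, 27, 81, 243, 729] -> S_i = 9*3^i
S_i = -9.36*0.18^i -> [-9.36, -1.68, -0.3, -0.05, -0.01]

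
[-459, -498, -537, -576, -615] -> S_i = -459 + -39*i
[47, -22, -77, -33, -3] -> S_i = Random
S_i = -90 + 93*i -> [-90, 3, 96, 189, 282]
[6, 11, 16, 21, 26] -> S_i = 6 + 5*i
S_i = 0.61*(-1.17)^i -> [0.61, -0.71, 0.84, -0.98, 1.14]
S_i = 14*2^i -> [14, 28, 56, 112, 224]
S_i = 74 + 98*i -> [74, 172, 270, 368, 466]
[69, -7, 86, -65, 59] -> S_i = Random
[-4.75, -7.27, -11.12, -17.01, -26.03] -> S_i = -4.75*1.53^i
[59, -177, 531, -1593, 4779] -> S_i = 59*-3^i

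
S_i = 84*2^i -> [84, 168, 336, 672, 1344]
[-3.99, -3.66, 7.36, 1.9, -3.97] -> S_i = Random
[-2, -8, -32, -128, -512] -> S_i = -2*4^i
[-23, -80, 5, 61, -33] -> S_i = Random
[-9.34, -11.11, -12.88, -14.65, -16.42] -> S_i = -9.34 + -1.77*i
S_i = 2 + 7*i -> [2, 9, 16, 23, 30]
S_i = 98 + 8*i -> [98, 106, 114, 122, 130]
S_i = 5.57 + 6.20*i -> [5.57, 11.77, 17.97, 24.17, 30.37]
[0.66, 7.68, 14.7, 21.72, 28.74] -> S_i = 0.66 + 7.02*i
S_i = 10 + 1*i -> [10, 11, 12, 13, 14]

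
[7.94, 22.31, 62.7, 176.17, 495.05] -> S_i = 7.94*2.81^i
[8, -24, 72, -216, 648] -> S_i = 8*-3^i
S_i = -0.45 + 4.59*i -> [-0.45, 4.14, 8.73, 13.32, 17.91]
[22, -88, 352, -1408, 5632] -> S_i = 22*-4^i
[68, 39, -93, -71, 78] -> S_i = Random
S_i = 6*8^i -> [6, 48, 384, 3072, 24576]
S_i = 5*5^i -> [5, 25, 125, 625, 3125]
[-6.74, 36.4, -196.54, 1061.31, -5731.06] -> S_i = -6.74*(-5.40)^i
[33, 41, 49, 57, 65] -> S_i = 33 + 8*i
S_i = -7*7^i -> [-7, -49, -343, -2401, -16807]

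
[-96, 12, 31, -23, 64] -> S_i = Random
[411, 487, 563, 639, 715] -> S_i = 411 + 76*i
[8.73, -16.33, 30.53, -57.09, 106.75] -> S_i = 8.73*(-1.87)^i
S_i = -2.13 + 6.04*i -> [-2.13, 3.91, 9.95, 15.99, 22.03]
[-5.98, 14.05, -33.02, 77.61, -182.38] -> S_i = -5.98*(-2.35)^i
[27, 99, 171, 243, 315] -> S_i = 27 + 72*i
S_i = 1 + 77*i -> [1, 78, 155, 232, 309]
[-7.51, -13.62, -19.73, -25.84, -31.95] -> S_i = -7.51 + -6.11*i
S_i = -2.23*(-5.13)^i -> [-2.23, 11.44, -58.69, 301.06, -1544.45]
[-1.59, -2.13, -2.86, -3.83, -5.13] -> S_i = -1.59*1.34^i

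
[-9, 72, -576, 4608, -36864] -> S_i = -9*-8^i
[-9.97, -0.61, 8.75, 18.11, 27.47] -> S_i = -9.97 + 9.36*i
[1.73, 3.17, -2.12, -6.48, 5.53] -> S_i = Random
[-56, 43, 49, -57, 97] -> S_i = Random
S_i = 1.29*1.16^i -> [1.29, 1.5, 1.74, 2.01, 2.34]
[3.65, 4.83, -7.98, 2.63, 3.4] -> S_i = Random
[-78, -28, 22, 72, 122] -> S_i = -78 + 50*i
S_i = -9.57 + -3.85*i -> [-9.57, -13.42, -17.27, -21.12, -24.97]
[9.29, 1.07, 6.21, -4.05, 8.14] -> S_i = Random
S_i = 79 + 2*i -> [79, 81, 83, 85, 87]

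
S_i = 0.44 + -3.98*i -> [0.44, -3.54, -7.52, -11.5, -15.48]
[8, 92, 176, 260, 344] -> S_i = 8 + 84*i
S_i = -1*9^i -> [-1, -9, -81, -729, -6561]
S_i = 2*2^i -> [2, 4, 8, 16, 32]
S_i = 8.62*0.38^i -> [8.62, 3.28, 1.24, 0.47, 0.18]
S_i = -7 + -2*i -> [-7, -9, -11, -13, -15]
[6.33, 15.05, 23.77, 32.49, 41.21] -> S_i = 6.33 + 8.72*i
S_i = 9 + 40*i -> [9, 49, 89, 129, 169]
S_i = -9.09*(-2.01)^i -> [-9.09, 18.27, -36.72, 73.82, -148.37]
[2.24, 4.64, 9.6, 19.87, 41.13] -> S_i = 2.24*2.07^i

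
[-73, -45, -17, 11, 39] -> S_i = -73 + 28*i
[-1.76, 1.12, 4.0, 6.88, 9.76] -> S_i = -1.76 + 2.88*i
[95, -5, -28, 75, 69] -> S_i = Random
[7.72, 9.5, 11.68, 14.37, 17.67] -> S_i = 7.72*1.23^i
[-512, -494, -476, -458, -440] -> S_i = -512 + 18*i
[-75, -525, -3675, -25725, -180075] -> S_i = -75*7^i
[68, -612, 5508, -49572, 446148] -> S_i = 68*-9^i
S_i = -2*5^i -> [-2, -10, -50, -250, -1250]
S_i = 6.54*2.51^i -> [6.54, 16.42, 41.2, 103.42, 259.58]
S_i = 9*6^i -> [9, 54, 324, 1944, 11664]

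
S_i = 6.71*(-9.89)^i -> [6.71, -66.36, 656.32, -6491.0, 64195.96]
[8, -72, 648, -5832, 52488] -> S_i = 8*-9^i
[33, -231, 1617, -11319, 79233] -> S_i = 33*-7^i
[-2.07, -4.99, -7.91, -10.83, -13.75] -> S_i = -2.07 + -2.92*i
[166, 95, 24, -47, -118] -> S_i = 166 + -71*i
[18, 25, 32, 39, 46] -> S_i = 18 + 7*i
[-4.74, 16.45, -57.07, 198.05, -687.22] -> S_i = -4.74*(-3.47)^i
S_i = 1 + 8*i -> [1, 9, 17, 25, 33]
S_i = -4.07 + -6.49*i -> [-4.07, -10.56, -17.05, -23.54, -30.03]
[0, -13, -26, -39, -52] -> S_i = 0 + -13*i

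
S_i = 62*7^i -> [62, 434, 3038, 21266, 148862]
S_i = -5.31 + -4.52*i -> [-5.31, -9.83, -14.35, -18.87, -23.39]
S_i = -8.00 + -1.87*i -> [-8.0, -9.87, -11.74, -13.61, -15.48]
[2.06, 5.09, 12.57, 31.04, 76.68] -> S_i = 2.06*2.47^i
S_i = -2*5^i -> [-2, -10, -50, -250, -1250]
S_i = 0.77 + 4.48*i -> [0.77, 5.25, 9.73, 14.21, 18.69]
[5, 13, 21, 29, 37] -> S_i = 5 + 8*i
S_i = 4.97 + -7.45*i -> [4.97, -2.48, -9.93, -17.38, -24.83]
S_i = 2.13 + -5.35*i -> [2.13, -3.22, -8.57, -13.92, -19.27]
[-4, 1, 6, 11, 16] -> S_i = -4 + 5*i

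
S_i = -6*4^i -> [-6, -24, -96, -384, -1536]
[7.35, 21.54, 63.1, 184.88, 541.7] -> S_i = 7.35*2.93^i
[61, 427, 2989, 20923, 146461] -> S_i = 61*7^i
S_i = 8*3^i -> [8, 24, 72, 216, 648]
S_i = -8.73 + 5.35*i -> [-8.73, -3.38, 1.97, 7.32, 12.67]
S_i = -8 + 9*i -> [-8, 1, 10, 19, 28]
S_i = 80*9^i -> [80, 720, 6480, 58320, 524880]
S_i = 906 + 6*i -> [906, 912, 918, 924, 930]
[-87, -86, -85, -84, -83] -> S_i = -87 + 1*i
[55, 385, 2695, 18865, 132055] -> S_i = 55*7^i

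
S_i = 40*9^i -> [40, 360, 3240, 29160, 262440]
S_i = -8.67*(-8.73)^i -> [-8.67, 75.69, -660.77, 5768.49, -50358.88]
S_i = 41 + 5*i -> [41, 46, 51, 56, 61]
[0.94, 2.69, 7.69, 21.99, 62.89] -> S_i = 0.94*2.86^i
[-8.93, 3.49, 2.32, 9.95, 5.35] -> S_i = Random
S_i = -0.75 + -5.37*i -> [-0.75, -6.12, -11.49, -16.86, -22.23]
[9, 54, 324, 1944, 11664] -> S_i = 9*6^i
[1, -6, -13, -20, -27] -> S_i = 1 + -7*i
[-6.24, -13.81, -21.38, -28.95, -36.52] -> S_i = -6.24 + -7.57*i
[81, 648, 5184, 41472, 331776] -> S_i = 81*8^i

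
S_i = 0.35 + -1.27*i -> [0.35, -0.92, -2.19, -3.46, -4.73]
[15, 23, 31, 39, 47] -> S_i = 15 + 8*i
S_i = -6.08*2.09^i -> [-6.08, -12.71, -26.56, -55.51, -116.01]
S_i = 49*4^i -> [49, 196, 784, 3136, 12544]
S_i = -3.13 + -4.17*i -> [-3.13, -7.3, -11.47, -15.64, -19.81]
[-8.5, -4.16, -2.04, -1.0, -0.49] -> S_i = -8.50*0.49^i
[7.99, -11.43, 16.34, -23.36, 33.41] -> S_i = 7.99*(-1.43)^i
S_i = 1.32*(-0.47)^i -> [1.32, -0.62, 0.29, -0.14, 0.06]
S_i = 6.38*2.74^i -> [6.38, 17.48, 47.9, 131.24, 359.6]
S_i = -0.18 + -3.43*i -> [-0.18, -3.61, -7.04, -10.47, -13.9]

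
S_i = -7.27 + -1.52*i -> [-7.27, -8.79, -10.31, -11.83, -13.35]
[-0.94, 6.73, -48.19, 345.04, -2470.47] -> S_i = -0.94*(-7.16)^i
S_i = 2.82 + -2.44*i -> [2.82, 0.38, -2.06, -4.5, -6.94]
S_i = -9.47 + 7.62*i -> [-9.47, -1.85, 5.77, 13.39, 21.01]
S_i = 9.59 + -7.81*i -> [9.59, 1.78, -6.03, -13.84, -21.65]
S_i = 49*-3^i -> [49, -147, 441, -1323, 3969]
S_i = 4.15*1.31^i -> [4.15, 5.44, 7.12, 9.33, 12.22]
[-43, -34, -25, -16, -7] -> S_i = -43 + 9*i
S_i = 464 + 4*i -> [464, 468, 472, 476, 480]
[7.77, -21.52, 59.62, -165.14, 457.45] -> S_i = 7.77*(-2.77)^i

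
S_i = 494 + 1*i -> [494, 495, 496, 497, 498]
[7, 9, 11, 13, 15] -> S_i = 7 + 2*i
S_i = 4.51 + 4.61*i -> [4.51, 9.12, 13.73, 18.34, 22.95]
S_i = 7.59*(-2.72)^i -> [7.59, -20.64, 56.15, -152.74, 415.45]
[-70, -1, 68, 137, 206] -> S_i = -70 + 69*i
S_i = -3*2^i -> [-3, -6, -12, -24, -48]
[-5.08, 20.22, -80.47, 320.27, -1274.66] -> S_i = -5.08*(-3.98)^i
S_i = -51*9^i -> [-51, -459, -4131, -37179, -334611]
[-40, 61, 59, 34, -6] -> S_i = Random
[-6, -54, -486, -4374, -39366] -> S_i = -6*9^i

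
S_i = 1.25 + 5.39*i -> [1.25, 6.64, 12.03, 17.42, 22.81]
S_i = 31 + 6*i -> [31, 37, 43, 49, 55]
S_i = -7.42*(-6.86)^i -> [-7.42, 50.9, -349.18, 2395.39, -16432.38]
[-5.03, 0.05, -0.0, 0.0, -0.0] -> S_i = -5.03*(-0.01)^i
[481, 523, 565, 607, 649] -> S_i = 481 + 42*i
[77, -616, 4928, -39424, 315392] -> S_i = 77*-8^i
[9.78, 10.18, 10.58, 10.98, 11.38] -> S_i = 9.78 + 0.40*i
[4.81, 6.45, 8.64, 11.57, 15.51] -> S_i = 4.81*1.34^i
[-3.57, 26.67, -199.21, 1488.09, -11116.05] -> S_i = -3.57*(-7.47)^i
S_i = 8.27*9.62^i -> [8.27, 79.56, 765.34, 7362.59, 70828.13]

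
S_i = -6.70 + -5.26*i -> [-6.7, -11.96, -17.22, -22.48, -27.74]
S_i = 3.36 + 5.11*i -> [3.36, 8.47, 13.58, 18.69, 23.8]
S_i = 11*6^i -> [11, 66, 396, 2376, 14256]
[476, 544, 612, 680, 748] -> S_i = 476 + 68*i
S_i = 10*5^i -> [10, 50, 250, 1250, 6250]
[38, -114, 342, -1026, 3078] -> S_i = 38*-3^i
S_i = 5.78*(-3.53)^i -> [5.78, -20.4, 72.02, -254.24, 897.48]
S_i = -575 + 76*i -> [-575, -499, -423, -347, -271]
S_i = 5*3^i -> [5, 15, 45, 135, 405]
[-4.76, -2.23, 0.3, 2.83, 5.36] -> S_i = -4.76 + 2.53*i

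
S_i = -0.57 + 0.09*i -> [-0.57, -0.48, -0.39, -0.3, -0.21]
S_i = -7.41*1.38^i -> [-7.41, -10.23, -14.11, -19.47, -26.87]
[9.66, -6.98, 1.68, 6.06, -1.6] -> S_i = Random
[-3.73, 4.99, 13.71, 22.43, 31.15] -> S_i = -3.73 + 8.72*i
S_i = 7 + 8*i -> [7, 15, 23, 31, 39]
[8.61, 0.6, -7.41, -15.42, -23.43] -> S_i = 8.61 + -8.01*i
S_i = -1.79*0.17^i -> [-1.79, -0.3, -0.05, -0.01, -0.0]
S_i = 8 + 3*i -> [8, 11, 14, 17, 20]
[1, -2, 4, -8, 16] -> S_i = 1*-2^i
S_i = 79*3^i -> [79, 237, 711, 2133, 6399]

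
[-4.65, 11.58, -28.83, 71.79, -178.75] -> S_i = -4.65*(-2.49)^i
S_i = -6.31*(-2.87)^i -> [-6.31, 18.11, -51.97, 149.17, -428.11]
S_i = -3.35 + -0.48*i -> [-3.35, -3.83, -4.31, -4.79, -5.27]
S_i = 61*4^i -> [61, 244, 976, 3904, 15616]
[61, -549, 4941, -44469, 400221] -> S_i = 61*-9^i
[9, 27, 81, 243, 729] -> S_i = 9*3^i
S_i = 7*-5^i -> [7, -35, 175, -875, 4375]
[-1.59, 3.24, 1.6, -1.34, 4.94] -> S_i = Random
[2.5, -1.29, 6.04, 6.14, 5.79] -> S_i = Random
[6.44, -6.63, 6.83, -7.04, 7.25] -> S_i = 6.44*(-1.03)^i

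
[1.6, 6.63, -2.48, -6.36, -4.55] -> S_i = Random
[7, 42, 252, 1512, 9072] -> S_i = 7*6^i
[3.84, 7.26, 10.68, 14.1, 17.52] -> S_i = 3.84 + 3.42*i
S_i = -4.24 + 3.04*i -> [-4.24, -1.2, 1.84, 4.88, 7.92]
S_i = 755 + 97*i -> [755, 852, 949, 1046, 1143]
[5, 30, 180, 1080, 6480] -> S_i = 5*6^i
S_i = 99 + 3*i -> [99, 102, 105, 108, 111]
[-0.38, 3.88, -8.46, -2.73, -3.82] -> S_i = Random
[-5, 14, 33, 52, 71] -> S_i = -5 + 19*i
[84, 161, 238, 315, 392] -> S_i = 84 + 77*i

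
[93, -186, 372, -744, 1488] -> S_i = 93*-2^i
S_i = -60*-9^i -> [-60, 540, -4860, 43740, -393660]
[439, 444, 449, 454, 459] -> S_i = 439 + 5*i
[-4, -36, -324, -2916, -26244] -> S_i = -4*9^i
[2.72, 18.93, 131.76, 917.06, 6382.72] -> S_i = 2.72*6.96^i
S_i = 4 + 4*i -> [4, 8, 12, 16, 20]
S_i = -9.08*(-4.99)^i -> [-9.08, 45.31, -226.09, 1128.2, -5629.74]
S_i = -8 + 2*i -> [-8, -6, -4, -2, 0]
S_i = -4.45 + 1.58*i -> [-4.45, -2.87, -1.29, 0.29, 1.87]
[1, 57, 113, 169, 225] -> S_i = 1 + 56*i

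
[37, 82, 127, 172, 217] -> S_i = 37 + 45*i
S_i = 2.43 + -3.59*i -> [2.43, -1.16, -4.75, -8.34, -11.93]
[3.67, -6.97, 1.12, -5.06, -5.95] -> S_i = Random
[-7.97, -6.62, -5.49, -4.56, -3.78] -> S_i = -7.97*0.83^i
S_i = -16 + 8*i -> [-16, -8, 0, 8, 16]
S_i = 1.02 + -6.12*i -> [1.02, -5.1, -11.22, -17.34, -23.46]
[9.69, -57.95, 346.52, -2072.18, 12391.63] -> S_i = 9.69*(-5.98)^i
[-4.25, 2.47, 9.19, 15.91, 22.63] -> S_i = -4.25 + 6.72*i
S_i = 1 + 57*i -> [1, 58, 115, 172, 229]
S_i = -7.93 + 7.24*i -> [-7.93, -0.69, 6.55, 13.79, 21.03]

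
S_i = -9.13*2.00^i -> [-9.13, -18.26, -36.52, -73.04, -146.08]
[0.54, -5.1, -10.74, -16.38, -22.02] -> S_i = 0.54 + -5.64*i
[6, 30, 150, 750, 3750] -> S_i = 6*5^i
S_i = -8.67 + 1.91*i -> [-8.67, -6.76, -4.85, -2.94, -1.03]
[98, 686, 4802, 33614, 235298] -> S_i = 98*7^i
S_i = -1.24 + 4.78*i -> [-1.24, 3.54, 8.32, 13.1, 17.88]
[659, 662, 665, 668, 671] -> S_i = 659 + 3*i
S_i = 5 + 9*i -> [5, 14, 23, 32, 41]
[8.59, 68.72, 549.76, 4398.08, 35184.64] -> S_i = 8.59*8.00^i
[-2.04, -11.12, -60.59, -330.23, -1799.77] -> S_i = -2.04*5.45^i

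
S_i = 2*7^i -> [2, 14, 98, 686, 4802]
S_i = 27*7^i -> [27, 189, 1323, 9261, 64827]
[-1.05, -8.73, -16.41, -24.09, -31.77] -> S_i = -1.05 + -7.68*i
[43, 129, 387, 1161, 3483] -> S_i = 43*3^i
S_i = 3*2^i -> [3, 6, 12, 24, 48]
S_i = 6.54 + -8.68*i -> [6.54, -2.14, -10.82, -19.5, -28.18]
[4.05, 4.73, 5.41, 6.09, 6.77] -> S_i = 4.05 + 0.68*i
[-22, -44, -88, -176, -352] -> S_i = -22*2^i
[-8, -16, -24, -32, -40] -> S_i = -8 + -8*i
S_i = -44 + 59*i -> [-44, 15, 74, 133, 192]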